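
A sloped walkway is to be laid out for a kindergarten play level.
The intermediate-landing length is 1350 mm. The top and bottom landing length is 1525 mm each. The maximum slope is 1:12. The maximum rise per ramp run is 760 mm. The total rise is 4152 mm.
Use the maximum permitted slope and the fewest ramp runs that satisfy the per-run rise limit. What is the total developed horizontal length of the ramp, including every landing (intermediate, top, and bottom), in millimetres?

4152 / 760 = 5.46, so 6 ramp runs are needed. That means 5 intermediate landings.
Horizontal run for 4152 mm of rise at 1:12 is 4152 × 12 = 49824 mm.
5 intermediate landings contribute 5 × 1350 = 6750 mm.
Top and bottom landings: 2 × 1525 = 3050 mm.
Total = 49824 + 6750 + 3050 = 59624 mm.

59624 mm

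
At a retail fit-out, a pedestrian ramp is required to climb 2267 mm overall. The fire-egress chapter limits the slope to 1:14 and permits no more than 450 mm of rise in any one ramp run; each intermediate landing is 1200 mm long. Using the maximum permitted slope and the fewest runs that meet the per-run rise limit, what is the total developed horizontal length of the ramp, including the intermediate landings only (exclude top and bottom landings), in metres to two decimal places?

37.74 m

At most 450 each: 2267/450 = 5.04, giving 6 ramp runs. That means 5 intermediate landings.
Horizontal run for 2267 mm of rise at 1:14 is 2267 × 14 = 31738 mm.
Intermediate landings: 5 × 1200 = 6000 mm.
Total developed length = 31738 + 6000 = 37738 mm.
= 37.74 m.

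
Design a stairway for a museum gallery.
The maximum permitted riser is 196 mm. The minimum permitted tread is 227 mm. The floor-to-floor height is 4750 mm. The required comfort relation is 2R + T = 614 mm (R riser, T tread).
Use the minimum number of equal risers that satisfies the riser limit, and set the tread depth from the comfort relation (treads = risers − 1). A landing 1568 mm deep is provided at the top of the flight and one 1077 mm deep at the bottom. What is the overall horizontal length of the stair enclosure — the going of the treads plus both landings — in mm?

4750 / 196 = 24.235 → round up to 25 risers.
R = 4750 ÷ 25 = 190 mm.
Tread T = 614 − 2 × 190 = 234 mm (≥ 227 mm).
Going = (25 − 1) × 234 = 5616 mm.
Add landings: 5616 + 1568 + 1077 = 8261 mm.

8261 mm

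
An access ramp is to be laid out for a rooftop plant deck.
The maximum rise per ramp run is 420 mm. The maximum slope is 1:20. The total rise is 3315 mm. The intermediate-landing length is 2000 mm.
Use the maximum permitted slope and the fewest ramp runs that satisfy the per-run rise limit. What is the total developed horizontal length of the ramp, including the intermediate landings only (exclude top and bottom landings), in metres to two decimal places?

80.30 m

3315 / 420 = 7.893 → round up to 8 ramp runs. That means 7 intermediate landings.
Ramp run (horizontal) at 1:20: 3315 × 20 = 66300 mm.
7 intermediate landings contribute 7 × 2000 = 14000 mm.
Total developed length = 66300 + 14000 = 80300 mm.
= 80.30 m.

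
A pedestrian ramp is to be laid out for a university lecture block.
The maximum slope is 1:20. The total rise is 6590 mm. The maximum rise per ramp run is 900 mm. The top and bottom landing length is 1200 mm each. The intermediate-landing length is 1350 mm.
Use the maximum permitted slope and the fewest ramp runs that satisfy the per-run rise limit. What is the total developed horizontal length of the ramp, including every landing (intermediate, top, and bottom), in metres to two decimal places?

143.65 m

⌈6590/900⌉ = 8 ramp runs. That means 7 intermediate landings.
Ramp run (horizontal) at 1:20: 6590 × 20 = 131800 mm.
7 intermediate landings contribute 7 × 1350 = 9450 mm.
Top and bottom landings: 2 × 1200 = 2400 mm.
Total = 131800 + 9450 + 2400 = 143650 mm.
= 143.65 m.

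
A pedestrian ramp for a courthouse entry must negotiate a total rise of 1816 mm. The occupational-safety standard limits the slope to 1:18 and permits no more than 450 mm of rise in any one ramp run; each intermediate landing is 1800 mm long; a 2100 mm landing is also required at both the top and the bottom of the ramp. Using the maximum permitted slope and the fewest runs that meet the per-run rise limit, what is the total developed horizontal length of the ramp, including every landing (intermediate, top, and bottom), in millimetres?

1816 / 450 = 4.04, so 5 ramp runs are needed. That means 4 intermediate landings.
Ramp run (horizontal) at 1:18: 1816 × 18 = 32688 mm.
Intermediate landings: 4 × 1800 = 7200 mm.
Top and bottom landings: 2 × 2100 = 4200 mm.
Total = 32688 + 7200 + 4200 = 44088 mm.

44088 mm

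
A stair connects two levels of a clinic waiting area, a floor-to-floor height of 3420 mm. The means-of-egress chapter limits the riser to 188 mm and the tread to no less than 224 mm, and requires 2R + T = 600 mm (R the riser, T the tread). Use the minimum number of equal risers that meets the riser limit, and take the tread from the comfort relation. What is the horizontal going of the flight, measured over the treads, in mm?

3420 / 188 = 18.191 → round up to 19 risers.
R = 3420 ÷ 19 = 180 mm.
T = 600 − 2·180 = 240 mm, which satisfies the 224 mm minimum.
Going = (19 − 1) × 240 = 4320 mm.

4320 mm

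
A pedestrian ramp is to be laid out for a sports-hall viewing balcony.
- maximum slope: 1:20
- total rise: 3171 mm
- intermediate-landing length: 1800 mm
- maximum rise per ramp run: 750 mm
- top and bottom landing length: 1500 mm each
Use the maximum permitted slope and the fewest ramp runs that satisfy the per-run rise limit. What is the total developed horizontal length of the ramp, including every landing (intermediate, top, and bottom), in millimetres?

73620 mm

3171 / 750 = 4.228 → round up to 5 ramp runs. That means 4 intermediate landings.
Horizontal run for 3171 mm of rise at 1:20 is 3171 × 20 = 63420 mm.
4 intermediate landings contribute 4 × 1800 = 7200 mm.
Top and bottom landings: 2 × 1500 = 3000 mm.
Total = 63420 + 7200 + 3000 = 73620 mm.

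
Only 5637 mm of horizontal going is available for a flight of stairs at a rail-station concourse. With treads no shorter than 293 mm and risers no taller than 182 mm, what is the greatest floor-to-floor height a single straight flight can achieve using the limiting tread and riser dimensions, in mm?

3640 mm

5637 / 293 = 19.24, so 19 treads fit.
Risers = treads + 1 = 20.
Maximum height = 20 × 182 = 3640 mm.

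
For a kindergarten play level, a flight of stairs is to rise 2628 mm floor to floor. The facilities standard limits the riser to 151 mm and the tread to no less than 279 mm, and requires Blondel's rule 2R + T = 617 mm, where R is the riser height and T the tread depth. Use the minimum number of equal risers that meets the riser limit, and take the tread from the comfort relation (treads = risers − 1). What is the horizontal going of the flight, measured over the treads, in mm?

5525 mm

2628 / 151 = 17.404 → round up to 18 risers.
R = 2628 ÷ 18 = 146 mm.
From 2R + T = 617: T = 617 − 292 = 325 mm.
Treads = 18 − 1 = 17; going = 17 × 325 = 5525 mm.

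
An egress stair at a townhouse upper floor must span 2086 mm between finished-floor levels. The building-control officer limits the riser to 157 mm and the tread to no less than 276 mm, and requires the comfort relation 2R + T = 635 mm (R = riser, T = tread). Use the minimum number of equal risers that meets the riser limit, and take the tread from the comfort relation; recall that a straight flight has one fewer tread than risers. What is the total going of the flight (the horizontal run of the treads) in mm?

At most 157 each: 2086/157 = 13.29, giving 14 risers.
Riser R = 2086 / 14 = 149 mm, within the 157 mm limit.
Tread T = 635 − 2 × 149 = 337 mm (≥ 276 mm).
Going = (14 − 1) × 337 = 4381 mm.

4381 mm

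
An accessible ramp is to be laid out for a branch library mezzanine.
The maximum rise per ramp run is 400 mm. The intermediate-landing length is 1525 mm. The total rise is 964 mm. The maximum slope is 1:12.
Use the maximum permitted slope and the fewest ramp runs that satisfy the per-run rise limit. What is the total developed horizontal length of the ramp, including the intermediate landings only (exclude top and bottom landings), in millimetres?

14618 mm

⌈964/400⌉ = 3 ramp runs. That means 2 intermediate landings.
Horizontal run for 964 mm of rise at 1:12 is 964 × 12 = 11568 mm.
2 intermediate landings contribute 2 × 1525 = 3050 mm.
Developed length = 11568 + 3050 = 14618 mm.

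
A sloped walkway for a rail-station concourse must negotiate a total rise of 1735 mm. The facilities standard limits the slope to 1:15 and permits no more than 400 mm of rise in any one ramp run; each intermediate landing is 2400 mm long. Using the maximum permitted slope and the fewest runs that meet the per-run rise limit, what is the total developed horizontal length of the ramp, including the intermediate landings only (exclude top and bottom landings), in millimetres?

⌈1735/400⌉ = 5 ramp runs. That means 4 intermediate landings.
Horizontal run for 1735 mm of rise at 1:15 is 1735 × 15 = 26025 mm.
4 intermediate landings contribute 4 × 2400 = 9600 mm.
Total developed length = 26025 + 9600 = 35625 mm.

35625 mm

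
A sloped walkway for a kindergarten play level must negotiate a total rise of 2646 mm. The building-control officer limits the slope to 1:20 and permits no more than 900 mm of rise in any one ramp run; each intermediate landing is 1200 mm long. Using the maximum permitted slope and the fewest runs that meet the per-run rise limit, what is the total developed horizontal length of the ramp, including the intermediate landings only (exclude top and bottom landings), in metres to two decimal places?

55.32 m

⌈2646/900⌉ = 3 ramp runs. That means 2 intermediate landings.
Ramp run (horizontal) at 1:20: 2646 × 20 = 52920 mm.
2 intermediate landings contribute 2 × 1200 = 2400 mm.
Total developed length = 52920 + 2400 = 55320 mm.
= 55.32 m.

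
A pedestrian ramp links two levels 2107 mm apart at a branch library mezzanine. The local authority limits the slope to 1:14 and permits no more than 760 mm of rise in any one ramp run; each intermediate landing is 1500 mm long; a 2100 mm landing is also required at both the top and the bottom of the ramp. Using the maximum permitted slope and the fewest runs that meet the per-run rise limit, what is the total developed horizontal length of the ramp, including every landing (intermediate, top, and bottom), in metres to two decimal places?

2107 / 760 = 2.77, so 3 ramp runs are needed. That means 2 intermediate landings.
Ramp run (horizontal) at 1:14: 2107 × 14 = 29498 mm.
2 intermediate landings contribute 2 × 1500 = 3000 mm.
Top and bottom landings: 2 × 2100 = 4200 mm.
Total = 29498 + 3000 + 4200 = 36698 mm.
= 36.70 m.

36.70 m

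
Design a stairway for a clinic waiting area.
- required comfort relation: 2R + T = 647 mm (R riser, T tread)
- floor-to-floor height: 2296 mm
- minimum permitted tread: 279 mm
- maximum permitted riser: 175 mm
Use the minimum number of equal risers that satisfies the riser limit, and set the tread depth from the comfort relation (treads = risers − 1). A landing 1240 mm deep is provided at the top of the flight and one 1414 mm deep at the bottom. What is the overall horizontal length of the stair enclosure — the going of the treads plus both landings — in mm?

6801 mm

⌈2296/175⌉ = 14 risers.
Riser R = 2296 / 14 = 164 mm, within the 175 mm limit.
Tread T = 647 − 2 × 164 = 319 mm (≥ 279 mm).
14 risers give 13 treads; going = 13 × 319 = 4147 mm.
Add landings: 4147 + 1240 + 1414 = 6801 mm.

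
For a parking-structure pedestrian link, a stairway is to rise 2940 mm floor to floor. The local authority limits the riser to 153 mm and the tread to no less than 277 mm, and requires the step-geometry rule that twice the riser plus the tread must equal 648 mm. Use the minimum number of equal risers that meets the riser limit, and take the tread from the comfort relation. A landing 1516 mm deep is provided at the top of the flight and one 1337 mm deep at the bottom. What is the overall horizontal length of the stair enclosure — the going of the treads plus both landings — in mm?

⌈2940/153⌉ = 20 risers.
Riser R = 2940 / 20 = 147 mm, within the 153 mm limit.
T = 648 − 2·147 = 354 mm, which satisfies the 277 mm minimum.
Going = (20 − 1) × 354 = 6726 mm.
Add landings: 6726 + 1516 + 1337 = 9579 mm.

9579 mm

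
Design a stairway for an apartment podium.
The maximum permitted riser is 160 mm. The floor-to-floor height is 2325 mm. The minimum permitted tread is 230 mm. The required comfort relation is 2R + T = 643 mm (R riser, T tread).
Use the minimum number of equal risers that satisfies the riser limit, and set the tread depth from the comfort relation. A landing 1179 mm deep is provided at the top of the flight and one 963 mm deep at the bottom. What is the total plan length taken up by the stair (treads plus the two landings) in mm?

6804 mm

⌈2325/160⌉ = 15 risers.
Each riser is 2325/15 = 155 mm (≤ 160 mm).
T = 643 − 2·155 = 333 mm, which satisfies the 230 mm minimum.
Treads = 15 − 1 = 14; going = 14 × 333 = 4662 mm.
Add landings: 4662 + 1179 + 963 = 6804 mm.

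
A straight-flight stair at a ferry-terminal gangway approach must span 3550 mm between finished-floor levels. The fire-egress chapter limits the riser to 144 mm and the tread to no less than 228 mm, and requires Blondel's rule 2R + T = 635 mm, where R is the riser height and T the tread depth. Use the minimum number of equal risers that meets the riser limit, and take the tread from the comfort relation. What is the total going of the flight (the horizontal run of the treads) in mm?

3550 / 144 = 24.653 → round up to 25 risers.
Each riser is 3550/25 = 142 mm (≤ 144 mm).
Tread T = 635 − 2 × 142 = 351 mm (≥ 228 mm).
25 risers give 24 treads; going = 24 × 351 = 8424 mm.

8424 mm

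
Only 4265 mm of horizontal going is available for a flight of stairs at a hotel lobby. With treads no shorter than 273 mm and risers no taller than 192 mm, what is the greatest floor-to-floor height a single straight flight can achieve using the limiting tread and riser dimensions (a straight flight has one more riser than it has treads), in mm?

Treads that fit: ⌊4265 / 273⌋ = 15.
Risers = treads + 1 = 16.
Maximum height = 16 × 192 = 3072 mm.

3072 mm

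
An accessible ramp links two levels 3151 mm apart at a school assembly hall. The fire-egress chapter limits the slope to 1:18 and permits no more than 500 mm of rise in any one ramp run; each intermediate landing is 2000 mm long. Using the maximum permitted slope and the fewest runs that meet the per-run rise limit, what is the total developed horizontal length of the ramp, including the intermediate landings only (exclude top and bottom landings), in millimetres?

68718 mm

3151 / 500 = 6.30, so 7 ramp runs are needed. That means 6 intermediate landings.
Horizontal run for 3151 mm of rise at 1:18 is 3151 × 18 = 56718 mm.
Intermediate landings: 6 × 2000 = 12000 mm.
Developed length = 56718 + 12000 = 68718 mm.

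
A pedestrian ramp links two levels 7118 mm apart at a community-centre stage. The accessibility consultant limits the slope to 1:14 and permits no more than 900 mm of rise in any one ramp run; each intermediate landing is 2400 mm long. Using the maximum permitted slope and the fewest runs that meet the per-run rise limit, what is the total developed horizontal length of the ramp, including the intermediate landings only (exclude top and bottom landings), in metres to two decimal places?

116.45 m

7118 / 900 = 7.91, so 8 ramp runs are needed. That means 7 intermediate landings.
Ramp run (horizontal) at 1:14: 7118 × 14 = 99652 mm.
Intermediate landings: 7 × 2400 = 16800 mm.
Total developed length = 99652 + 16800 = 116452 mm.
= 116.45 m.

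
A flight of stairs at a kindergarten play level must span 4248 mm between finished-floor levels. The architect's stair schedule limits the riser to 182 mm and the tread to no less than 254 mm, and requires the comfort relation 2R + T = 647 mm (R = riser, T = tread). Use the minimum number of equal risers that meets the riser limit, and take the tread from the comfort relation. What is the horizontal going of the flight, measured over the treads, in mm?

At most 182 each: 4248/182 = 23.34, giving 24 risers.
Riser R = 4248 / 24 = 177 mm, within the 182 mm limit.
T = 647 − 2·177 = 293 mm, which satisfies the 254 mm minimum.
Treads = 24 − 1 = 23; going = 23 × 293 = 6739 mm.

6739 mm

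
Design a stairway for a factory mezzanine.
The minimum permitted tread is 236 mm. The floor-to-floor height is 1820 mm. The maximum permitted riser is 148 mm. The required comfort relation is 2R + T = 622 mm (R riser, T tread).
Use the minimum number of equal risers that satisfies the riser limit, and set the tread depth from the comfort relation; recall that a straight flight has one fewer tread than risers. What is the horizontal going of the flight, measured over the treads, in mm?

1820 / 148 = 12.30, so 13 risers are needed.
Riser R = 1820 / 13 = 140 mm, within the 148 mm limit.
Tread T = 622 − 2 × 140 = 342 mm (≥ 236 mm).
Treads = 13 − 1 = 12; going = 12 × 342 = 4104 mm.

4104 mm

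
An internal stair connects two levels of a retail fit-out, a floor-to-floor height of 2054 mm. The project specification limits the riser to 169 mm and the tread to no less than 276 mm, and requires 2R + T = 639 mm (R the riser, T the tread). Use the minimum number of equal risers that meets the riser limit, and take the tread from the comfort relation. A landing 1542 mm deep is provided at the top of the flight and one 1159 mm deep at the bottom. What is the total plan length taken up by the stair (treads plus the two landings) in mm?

2054 / 169 = 12.15, so 13 risers are needed.
Each riser is 2054/13 = 158 mm (≤ 169 mm).
Tread T = 639 − 2 × 158 = 323 mm (≥ 276 mm).
Going = (13 − 1) × 323 = 3876 mm.
Add landings: 3876 + 1542 + 1159 = 6577 mm.

6577 mm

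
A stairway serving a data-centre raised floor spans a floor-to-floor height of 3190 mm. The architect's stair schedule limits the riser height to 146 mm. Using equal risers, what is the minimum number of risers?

At most 146 each: 3190/146 = 21.85, giving 22 risers.

22 risers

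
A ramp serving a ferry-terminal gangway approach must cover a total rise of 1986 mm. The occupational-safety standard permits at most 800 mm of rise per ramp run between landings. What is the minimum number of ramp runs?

1986 / 800 = 2.482 → round up to 3 ramp runs.

3 runs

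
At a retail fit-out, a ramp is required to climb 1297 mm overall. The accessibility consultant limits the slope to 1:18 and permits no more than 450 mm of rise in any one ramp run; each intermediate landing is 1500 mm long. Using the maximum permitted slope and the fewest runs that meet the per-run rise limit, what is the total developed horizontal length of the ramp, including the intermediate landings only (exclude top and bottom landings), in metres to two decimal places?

26.35 m

1297 / 450 = 2.88, so 3 ramp runs are needed. That means 2 intermediate landings.
Ramp run (horizontal) at 1:18: 1297 × 18 = 23346 mm.
2 intermediate landings contribute 2 × 1500 = 3000 mm.
Total developed length = 23346 + 3000 = 26346 mm.
= 26.35 m.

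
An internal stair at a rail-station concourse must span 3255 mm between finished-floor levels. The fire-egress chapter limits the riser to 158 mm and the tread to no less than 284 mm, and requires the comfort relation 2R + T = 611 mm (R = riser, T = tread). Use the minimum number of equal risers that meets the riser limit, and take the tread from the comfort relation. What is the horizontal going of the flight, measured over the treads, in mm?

3255 / 158 = 20.60, so 21 risers are needed.
Each riser is 3255/21 = 155 mm (≤ 158 mm).
From 2R + T = 611: T = 611 − 310 = 301 mm.
21 risers give 20 treads; going = 20 × 301 = 6020 mm.

6020 mm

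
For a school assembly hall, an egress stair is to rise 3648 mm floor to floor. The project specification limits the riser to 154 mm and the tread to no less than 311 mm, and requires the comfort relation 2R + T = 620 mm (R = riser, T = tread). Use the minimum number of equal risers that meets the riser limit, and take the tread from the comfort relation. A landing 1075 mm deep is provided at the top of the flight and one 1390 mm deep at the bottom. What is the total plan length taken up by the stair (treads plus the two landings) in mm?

At most 154 each: 3648/154 = 23.69, giving 24 risers.
Riser R = 3648 / 24 = 152 mm, within the 154 mm limit.
Tread T = 620 − 2 × 152 = 316 mm (≥ 311 mm).
Going = (24 − 1) × 316 = 7268 mm.
Enclosure = 7268 + 1075 + 1390 = 9733 mm.

9733 mm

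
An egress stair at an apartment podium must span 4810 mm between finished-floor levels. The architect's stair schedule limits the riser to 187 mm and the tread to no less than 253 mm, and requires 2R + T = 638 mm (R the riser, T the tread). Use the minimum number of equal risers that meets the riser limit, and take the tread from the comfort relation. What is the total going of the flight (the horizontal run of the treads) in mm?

⌈4810/187⌉ = 26 risers.
Riser R = 4810 / 26 = 185 mm, within the 187 mm limit.
From 2R + T = 638: T = 638 − 370 = 268 mm.
Going = (26 − 1) × 268 = 6700 mm.

6700 mm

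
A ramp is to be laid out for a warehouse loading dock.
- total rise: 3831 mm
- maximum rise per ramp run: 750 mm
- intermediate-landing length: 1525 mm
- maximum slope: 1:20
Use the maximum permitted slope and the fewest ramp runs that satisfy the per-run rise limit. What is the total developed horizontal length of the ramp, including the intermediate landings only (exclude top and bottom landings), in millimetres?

At most 750 each: 3831/750 = 5.11, giving 6 ramp runs. That means 5 intermediate landings.
Ramp run (horizontal) at 1:20: 3831 × 20 = 76620 mm.
5 intermediate landings contribute 5 × 1525 = 7625 mm.
Total developed length = 76620 + 7625 = 84245 mm.

84245 mm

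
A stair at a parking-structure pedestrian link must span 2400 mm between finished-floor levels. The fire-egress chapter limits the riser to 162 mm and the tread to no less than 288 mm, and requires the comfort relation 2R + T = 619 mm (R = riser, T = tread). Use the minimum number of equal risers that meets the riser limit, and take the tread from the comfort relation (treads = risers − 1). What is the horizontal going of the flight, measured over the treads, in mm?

At most 162 each: 2400/162 = 14.81, giving 15 risers.
Each riser is 2400/15 = 160 mm (≤ 162 mm).
T = 619 − 2·160 = 299 mm, which satisfies the 288 mm minimum.
Going = (15 − 1) × 299 = 4186 mm.

4186 mm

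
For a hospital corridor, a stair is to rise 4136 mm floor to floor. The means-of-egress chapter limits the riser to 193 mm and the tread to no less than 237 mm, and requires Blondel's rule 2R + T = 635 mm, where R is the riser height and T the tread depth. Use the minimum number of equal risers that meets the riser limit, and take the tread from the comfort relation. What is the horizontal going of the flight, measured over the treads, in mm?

5439 mm

At most 193 each: 4136/193 = 21.43, giving 22 risers.
Each riser is 4136/22 = 188 mm (≤ 193 mm).
T = 635 − 2·188 = 259 mm, which satisfies the 237 mm minimum.
22 risers give 21 treads; going = 21 × 259 = 5439 mm.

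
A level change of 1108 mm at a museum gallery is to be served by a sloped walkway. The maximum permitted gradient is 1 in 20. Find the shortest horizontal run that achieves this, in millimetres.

At 1:20 the run is 20 × 1108 = 22160 mm.

22160 mm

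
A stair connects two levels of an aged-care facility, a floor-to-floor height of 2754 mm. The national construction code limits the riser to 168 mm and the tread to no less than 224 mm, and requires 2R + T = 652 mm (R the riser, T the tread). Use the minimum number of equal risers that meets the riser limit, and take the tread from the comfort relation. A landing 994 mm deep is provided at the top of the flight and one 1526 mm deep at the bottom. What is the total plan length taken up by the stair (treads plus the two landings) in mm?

2754 / 168 = 16.393 → round up to 17 risers.
Each riser is 2754/17 = 162 mm (≤ 168 mm).
From 2R + T = 652: T = 652 − 324 = 328 mm.
Treads = 17 − 1 = 16; going = 16 × 328 = 5248 mm.
Add landings: 5248 + 994 + 1526 = 7768 mm.

7768 mm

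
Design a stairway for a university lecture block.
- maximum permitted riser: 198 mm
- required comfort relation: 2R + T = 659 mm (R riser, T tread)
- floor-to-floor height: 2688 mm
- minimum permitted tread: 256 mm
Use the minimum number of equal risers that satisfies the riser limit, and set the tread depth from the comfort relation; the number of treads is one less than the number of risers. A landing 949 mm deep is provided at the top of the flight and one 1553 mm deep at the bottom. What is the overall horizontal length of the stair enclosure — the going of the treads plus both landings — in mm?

2688 / 198 = 13.576 → round up to 14 risers.
Riser R = 2688 / 14 = 192 mm, within the 198 mm limit.
From 2R + T = 659: T = 659 − 384 = 275 mm.
Treads = 14 − 1 = 13; going = 13 × 275 = 3575 mm.
Add landings: 3575 + 949 + 1553 = 6077 mm.

6077 mm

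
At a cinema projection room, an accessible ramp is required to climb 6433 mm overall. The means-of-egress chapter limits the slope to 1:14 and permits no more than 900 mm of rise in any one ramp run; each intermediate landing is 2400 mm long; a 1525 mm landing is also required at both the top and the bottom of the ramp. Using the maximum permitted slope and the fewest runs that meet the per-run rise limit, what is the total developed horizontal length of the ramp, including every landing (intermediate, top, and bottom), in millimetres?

⌈6433/900⌉ = 8 ramp runs. That means 7 intermediate landings.
Ramp run (horizontal) at 1:14: 6433 × 14 = 90062 mm.
7 intermediate landings contribute 7 × 2400 = 16800 mm.
Top and bottom landings: 2 × 1525 = 3050 mm.
Total = 90062 + 16800 + 3050 = 109912 mm.

109912 mm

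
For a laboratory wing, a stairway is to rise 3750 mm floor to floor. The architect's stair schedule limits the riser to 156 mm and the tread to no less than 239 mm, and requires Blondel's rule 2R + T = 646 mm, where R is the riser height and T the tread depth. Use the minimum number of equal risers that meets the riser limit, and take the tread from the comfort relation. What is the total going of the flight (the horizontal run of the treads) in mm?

3750 / 156 = 24.04, so 25 risers are needed.
R = 3750 ÷ 25 = 150 mm.
T = 646 − 2·150 = 346 mm, which satisfies the 239 mm minimum.
Treads = 25 − 1 = 24; going = 24 × 346 = 8304 mm.

8304 mm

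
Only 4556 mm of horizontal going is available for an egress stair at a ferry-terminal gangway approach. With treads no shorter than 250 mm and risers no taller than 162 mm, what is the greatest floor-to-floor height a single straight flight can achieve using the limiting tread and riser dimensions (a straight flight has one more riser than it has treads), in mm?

3078 mm

4556 / 250 = 18.22, so 18 treads fit.
Risers = treads + 1 = 19.
Maximum height = 19 × 162 = 3078 mm.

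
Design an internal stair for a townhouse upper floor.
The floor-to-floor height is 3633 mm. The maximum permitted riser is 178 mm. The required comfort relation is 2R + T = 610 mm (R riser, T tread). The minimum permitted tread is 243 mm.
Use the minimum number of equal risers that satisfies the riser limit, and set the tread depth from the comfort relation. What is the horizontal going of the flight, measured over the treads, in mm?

3633 / 178 = 20.41, so 21 risers are needed.
Riser R = 3633 / 21 = 173 mm, within the 178 mm limit.
From 2R + T = 610: T = 610 − 346 = 264 mm.
Going = (21 − 1) × 264 = 5280 mm.

5280 mm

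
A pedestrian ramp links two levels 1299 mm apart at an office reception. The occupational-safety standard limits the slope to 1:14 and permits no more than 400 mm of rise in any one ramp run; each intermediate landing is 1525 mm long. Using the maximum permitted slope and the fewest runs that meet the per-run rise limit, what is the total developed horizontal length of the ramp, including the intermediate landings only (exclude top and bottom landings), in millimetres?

1299 / 400 = 3.248 → round up to 4 ramp runs. That means 3 intermediate landings.
Horizontal run for 1299 mm of rise at 1:14 is 1299 × 14 = 18186 mm.
Intermediate landings: 3 × 1525 = 4575 mm.
Total developed length = 18186 + 4575 = 22761 mm.

22761 mm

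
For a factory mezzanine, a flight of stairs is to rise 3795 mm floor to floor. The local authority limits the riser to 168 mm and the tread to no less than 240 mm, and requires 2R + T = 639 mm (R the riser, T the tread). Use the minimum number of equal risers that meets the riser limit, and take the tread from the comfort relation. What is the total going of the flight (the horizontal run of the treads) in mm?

3795 / 168 = 22.59, so 23 risers are needed.
Riser R = 3795 / 23 = 165 mm, within the 168 mm limit.
From 2R + T = 639: T = 639 − 330 = 309 mm.
Going = (23 − 1) × 309 = 6798 mm.

6798 mm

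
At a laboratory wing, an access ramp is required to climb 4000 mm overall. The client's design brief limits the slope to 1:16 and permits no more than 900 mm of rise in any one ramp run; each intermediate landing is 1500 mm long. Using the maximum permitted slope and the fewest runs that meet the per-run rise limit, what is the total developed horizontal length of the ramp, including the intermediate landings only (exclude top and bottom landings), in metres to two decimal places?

4000 / 900 = 4.44, so 5 ramp runs are needed. That means 4 intermediate landings.
Ramp run (horizontal) at 1:16: 4000 × 16 = 64000 mm.
4 intermediate landings contribute 4 × 1500 = 6000 mm.
Developed length = 64000 + 6000 = 70000 mm.
= 70.00 m.

70.00 m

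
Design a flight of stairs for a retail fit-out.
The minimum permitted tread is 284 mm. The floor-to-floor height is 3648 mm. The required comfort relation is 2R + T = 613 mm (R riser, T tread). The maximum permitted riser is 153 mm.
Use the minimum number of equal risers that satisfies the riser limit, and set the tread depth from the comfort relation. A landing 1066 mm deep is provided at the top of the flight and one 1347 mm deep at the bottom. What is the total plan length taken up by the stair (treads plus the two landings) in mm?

At most 153 each: 3648/153 = 23.84, giving 24 risers.
Riser R = 3648 / 24 = 152 mm, within the 153 mm limit.
Tread T = 613 − 2 × 152 = 309 mm (≥ 284 mm).
Going = (24 − 1) × 309 = 7107 mm.
Add landings: 7107 + 1066 + 1347 = 9520 mm.

9520 mm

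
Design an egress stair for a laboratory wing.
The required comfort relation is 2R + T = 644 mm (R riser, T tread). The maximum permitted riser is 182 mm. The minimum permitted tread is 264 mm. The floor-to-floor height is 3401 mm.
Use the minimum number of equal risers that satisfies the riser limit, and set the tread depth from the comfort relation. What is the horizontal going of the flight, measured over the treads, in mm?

5148 mm

⌈3401/182⌉ = 19 risers.
Riser R = 3401 / 19 = 179 mm, within the 182 mm limit.
Tread T = 644 − 2 × 179 = 286 mm (≥ 264 mm).
Going = (19 − 1) × 286 = 5148 mm.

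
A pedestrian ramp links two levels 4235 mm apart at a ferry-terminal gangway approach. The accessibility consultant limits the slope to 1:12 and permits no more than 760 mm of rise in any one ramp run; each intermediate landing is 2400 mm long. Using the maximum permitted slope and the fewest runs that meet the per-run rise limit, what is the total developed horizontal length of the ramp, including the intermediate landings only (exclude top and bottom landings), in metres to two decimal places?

At most 760 each: 4235/760 = 5.57, giving 6 ramp runs. That means 5 intermediate landings.
Horizontal run for 4235 mm of rise at 1:12 is 4235 × 12 = 50820 mm.
5 intermediate landings contribute 5 × 2400 = 12000 mm.
Total developed length = 50820 + 12000 = 62820 mm.
= 62.82 m.

62.82 m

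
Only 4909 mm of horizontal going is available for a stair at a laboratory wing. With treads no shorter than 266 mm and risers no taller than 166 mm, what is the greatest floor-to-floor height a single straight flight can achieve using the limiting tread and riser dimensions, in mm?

Treads that fit: ⌊4909 / 266⌋ = 18.
Risers = treads + 1 = 19.
Maximum height = 19 × 166 = 3154 mm.

3154 mm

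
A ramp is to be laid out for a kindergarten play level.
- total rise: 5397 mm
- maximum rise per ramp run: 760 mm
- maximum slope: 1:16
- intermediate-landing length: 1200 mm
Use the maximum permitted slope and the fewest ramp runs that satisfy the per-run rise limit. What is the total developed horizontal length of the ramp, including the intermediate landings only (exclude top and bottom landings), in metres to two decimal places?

⌈5397/760⌉ = 8 ramp runs. That means 7 intermediate landings.
Ramp run (horizontal) at 1:16: 5397 × 16 = 86352 mm.
Intermediate landings: 7 × 1200 = 8400 mm.
Total developed length = 86352 + 8400 = 94752 mm.
= 94.75 m.

94.75 m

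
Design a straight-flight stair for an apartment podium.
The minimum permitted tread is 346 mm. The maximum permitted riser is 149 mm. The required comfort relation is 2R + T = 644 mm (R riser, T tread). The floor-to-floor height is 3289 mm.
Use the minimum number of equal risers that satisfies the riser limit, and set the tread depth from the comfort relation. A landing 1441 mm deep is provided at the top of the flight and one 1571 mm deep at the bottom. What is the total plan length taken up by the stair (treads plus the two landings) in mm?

10888 mm

3289 / 149 = 22.07, so 23 risers are needed.
Each riser is 3289/23 = 143 mm (≤ 149 mm).
From 2R + T = 644: T = 644 − 286 = 358 mm.
Going = (23 − 1) × 358 = 7876 mm.
Enclosure = 7876 + 1441 + 1571 = 10888 mm.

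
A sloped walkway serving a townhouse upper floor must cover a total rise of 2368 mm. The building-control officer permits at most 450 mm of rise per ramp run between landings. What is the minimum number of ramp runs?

6 runs

2368 / 450 = 5.262 → round up to 6 ramp runs.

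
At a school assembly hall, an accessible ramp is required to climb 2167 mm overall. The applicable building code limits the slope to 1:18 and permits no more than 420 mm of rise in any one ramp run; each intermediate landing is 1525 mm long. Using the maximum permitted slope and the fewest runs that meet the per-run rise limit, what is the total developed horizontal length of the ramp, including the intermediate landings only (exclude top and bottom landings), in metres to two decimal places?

46.63 m

2167 / 420 = 5.160 → round up to 6 ramp runs. That means 5 intermediate landings.
Horizontal run for 2167 mm of rise at 1:18 is 2167 × 18 = 39006 mm.
5 intermediate landings contribute 5 × 1525 = 7625 mm.
Developed length = 39006 + 7625 = 46631 mm.
= 46.63 m.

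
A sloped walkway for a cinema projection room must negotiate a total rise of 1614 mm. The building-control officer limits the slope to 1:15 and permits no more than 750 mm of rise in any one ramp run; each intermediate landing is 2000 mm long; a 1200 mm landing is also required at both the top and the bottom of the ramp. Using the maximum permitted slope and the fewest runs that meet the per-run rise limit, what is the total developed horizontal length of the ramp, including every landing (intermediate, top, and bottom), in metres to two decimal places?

1614 / 750 = 2.15, so 3 ramp runs are needed. That means 2 intermediate landings.
Ramp run (horizontal) at 1:15: 1614 × 15 = 24210 mm.
Intermediate landings: 2 × 2000 = 4000 mm.
Top and bottom landings: 2 × 1200 = 2400 mm.
Total = 24210 + 4000 + 2400 = 30610 mm.
= 30.61 m.

30.61 m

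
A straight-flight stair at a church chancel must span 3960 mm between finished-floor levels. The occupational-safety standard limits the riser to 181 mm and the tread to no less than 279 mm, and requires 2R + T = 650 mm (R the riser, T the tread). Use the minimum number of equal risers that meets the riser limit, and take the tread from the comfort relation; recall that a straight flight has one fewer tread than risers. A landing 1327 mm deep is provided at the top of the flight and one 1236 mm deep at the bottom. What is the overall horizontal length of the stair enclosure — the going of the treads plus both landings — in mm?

⌈3960/181⌉ = 22 risers.
R = 3960 ÷ 22 = 180 mm.
T = 650 − 2·180 = 290 mm, which satisfies the 279 mm minimum.
Going = (22 − 1) × 290 = 6090 mm.
Enclosure = 6090 + 1327 + 1236 = 8653 mm.

8653 mm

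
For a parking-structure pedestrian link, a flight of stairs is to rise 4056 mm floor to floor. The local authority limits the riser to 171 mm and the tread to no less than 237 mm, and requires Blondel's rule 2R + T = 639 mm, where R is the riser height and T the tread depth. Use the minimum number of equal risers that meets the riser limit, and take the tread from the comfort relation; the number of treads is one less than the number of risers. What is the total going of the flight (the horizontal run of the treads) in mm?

At most 171 each: 4056/171 = 23.72, giving 24 risers.
Riser R = 4056 / 24 = 169 mm, within the 171 mm limit.
From 2R + T = 639: T = 639 − 338 = 301 mm.
24 risers give 23 treads; going = 23 × 301 = 6923 mm.

6923 mm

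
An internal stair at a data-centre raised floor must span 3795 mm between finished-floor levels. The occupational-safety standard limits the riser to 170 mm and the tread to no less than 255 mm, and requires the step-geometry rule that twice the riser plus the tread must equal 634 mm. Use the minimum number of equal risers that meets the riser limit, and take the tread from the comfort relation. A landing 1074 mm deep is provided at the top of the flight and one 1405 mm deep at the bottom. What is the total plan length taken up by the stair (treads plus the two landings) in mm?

9167 mm

3795 / 170 = 22.32, so 23 risers are needed.
Riser R = 3795 / 23 = 165 mm, within the 170 mm limit.
T = 634 − 2·165 = 304 mm, which satisfies the 255 mm minimum.
23 risers give 22 treads; going = 22 × 304 = 6688 mm.
Enclosure = 6688 + 1074 + 1405 = 9167 mm.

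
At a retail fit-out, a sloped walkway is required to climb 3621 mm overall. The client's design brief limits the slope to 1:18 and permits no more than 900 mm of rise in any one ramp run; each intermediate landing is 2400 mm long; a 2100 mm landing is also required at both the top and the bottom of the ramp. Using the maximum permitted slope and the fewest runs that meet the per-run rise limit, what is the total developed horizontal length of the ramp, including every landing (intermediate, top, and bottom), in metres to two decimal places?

⌈3621/900⌉ = 5 ramp runs. That means 4 intermediate landings.
Ramp run (horizontal) at 1:18: 3621 × 18 = 65178 mm.
Intermediate landings: 4 × 2400 = 9600 mm.
Top and bottom landings: 2 × 2100 = 4200 mm.
Total = 65178 + 9600 + 4200 = 78978 mm.
= 78.98 m.

78.98 m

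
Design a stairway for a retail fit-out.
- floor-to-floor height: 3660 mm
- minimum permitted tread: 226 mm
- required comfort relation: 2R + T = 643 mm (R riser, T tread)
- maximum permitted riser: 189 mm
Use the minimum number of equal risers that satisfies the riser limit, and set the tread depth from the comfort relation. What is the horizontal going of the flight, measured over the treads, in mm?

5263 mm

3660 / 189 = 19.37, so 20 risers are needed.
Each riser is 3660/20 = 183 mm (≤ 189 mm).
T = 643 − 2·183 = 277 mm, which satisfies the 226 mm minimum.
Treads = 20 − 1 = 19; going = 19 × 277 = 5263 mm.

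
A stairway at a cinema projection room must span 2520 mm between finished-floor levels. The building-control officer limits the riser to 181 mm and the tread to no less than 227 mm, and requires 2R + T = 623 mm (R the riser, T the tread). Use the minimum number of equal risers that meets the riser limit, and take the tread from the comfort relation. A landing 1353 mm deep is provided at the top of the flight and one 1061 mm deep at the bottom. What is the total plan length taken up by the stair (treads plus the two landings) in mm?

At most 181 each: 2520/181 = 13.92, giving 14 risers.
Riser R = 2520 / 14 = 180 mm, within the 181 mm limit.
T = 623 − 2·180 = 263 mm, which satisfies the 227 mm minimum.
14 risers give 13 treads; going = 13 × 263 = 3419 mm.
Enclosure = 3419 + 1353 + 1061 = 5833 mm.

5833 mm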